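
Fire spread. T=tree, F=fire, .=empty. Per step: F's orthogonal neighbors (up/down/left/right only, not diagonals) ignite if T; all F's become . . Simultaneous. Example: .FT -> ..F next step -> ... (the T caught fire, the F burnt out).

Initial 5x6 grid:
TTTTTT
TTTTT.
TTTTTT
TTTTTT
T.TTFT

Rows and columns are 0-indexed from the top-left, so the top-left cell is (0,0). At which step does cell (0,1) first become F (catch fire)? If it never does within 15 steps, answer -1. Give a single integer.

Step 1: cell (0,1)='T' (+3 fires, +1 burnt)
Step 2: cell (0,1)='T' (+4 fires, +3 burnt)
Step 3: cell (0,1)='T' (+4 fires, +4 burnt)
Step 4: cell (0,1)='T' (+4 fires, +4 burnt)
Step 5: cell (0,1)='T' (+5 fires, +4 burnt)
Step 6: cell (0,1)='T' (+4 fires, +5 burnt)
Step 7: cell (0,1)='F' (+2 fires, +4 burnt)
  -> target ignites at step 7
Step 8: cell (0,1)='.' (+1 fires, +2 burnt)
Step 9: cell (0,1)='.' (+0 fires, +1 burnt)
  fire out at step 9

7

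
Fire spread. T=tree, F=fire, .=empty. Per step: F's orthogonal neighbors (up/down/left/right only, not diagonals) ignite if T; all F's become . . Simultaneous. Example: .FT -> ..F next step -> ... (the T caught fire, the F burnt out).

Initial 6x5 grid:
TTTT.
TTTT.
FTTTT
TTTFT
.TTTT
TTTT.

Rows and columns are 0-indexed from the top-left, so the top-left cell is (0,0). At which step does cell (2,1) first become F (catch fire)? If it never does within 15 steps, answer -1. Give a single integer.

Step 1: cell (2,1)='F' (+7 fires, +2 burnt)
  -> target ignites at step 1
Step 2: cell (2,1)='.' (+9 fires, +7 burnt)
Step 3: cell (2,1)='.' (+5 fires, +9 burnt)
Step 4: cell (2,1)='.' (+2 fires, +5 burnt)
Step 5: cell (2,1)='.' (+1 fires, +2 burnt)
Step 6: cell (2,1)='.' (+0 fires, +1 burnt)
  fire out at step 6

1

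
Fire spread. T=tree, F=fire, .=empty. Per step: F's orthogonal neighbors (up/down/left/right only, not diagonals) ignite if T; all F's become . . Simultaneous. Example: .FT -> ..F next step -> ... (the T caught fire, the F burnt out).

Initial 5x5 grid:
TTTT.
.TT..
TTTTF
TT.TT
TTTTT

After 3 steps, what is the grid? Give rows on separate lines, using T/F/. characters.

Step 1: 2 trees catch fire, 1 burn out
  TTTT.
  .TT..
  TTTF.
  TT.TF
  TTTTT
Step 2: 3 trees catch fire, 2 burn out
  TTTT.
  .TT..
  TTF..
  TT.F.
  TTTTF
Step 3: 3 trees catch fire, 3 burn out
  TTTT.
  .TF..
  TF...
  TT...
  TTTF.

TTTT.
.TF..
TF...
TT...
TTTF.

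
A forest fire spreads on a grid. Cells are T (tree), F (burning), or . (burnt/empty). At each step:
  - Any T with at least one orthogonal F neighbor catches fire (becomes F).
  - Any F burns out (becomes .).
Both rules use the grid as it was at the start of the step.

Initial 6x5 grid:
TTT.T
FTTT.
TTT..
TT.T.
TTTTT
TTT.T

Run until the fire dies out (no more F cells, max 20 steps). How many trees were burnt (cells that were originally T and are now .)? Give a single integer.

Step 1: +3 fires, +1 burnt (F count now 3)
Step 2: +4 fires, +3 burnt (F count now 4)
Step 3: +5 fires, +4 burnt (F count now 5)
Step 4: +2 fires, +5 burnt (F count now 2)
Step 5: +2 fires, +2 burnt (F count now 2)
Step 6: +2 fires, +2 burnt (F count now 2)
Step 7: +2 fires, +2 burnt (F count now 2)
Step 8: +1 fires, +2 burnt (F count now 1)
Step 9: +0 fires, +1 burnt (F count now 0)
Fire out after step 9
Initially T: 22, now '.': 29
Total burnt (originally-T cells now '.'): 21

Answer: 21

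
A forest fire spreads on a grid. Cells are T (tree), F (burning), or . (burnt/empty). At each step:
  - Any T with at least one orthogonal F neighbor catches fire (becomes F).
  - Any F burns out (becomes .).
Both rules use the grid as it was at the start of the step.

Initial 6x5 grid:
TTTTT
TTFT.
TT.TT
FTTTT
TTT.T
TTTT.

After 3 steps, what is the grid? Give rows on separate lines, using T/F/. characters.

Step 1: 6 trees catch fire, 2 burn out
  TTFTT
  TF.F.
  FT.TT
  .FTTT
  FTT.T
  TTTT.
Step 2: 8 trees catch fire, 6 burn out
  TF.FT
  F....
  .F.FT
  ..FTT
  .FT.T
  FTTT.
Step 3: 6 trees catch fire, 8 burn out
  F...F
  .....
  ....F
  ...FT
  ..F.T
  .FTT.

F...F
.....
....F
...FT
..F.T
.FTT.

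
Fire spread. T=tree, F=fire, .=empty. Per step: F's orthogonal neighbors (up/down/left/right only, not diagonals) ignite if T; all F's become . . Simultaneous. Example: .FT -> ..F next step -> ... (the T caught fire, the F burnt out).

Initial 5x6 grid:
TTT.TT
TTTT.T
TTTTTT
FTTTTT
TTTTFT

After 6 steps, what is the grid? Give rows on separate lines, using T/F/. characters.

Step 1: 6 trees catch fire, 2 burn out
  TTT.TT
  TTTT.T
  FTTTTT
  .FTTFT
  FTTF.F
Step 2: 8 trees catch fire, 6 burn out
  TTT.TT
  FTTT.T
  .FTTFT
  ..FF.F
  .FF...
Step 3: 5 trees catch fire, 8 burn out
  FTT.TT
  .FTT.T
  ..FF.F
  ......
  ......
Step 4: 4 trees catch fire, 5 burn out
  .FT.TT
  ..FF.F
  ......
  ......
  ......
Step 5: 2 trees catch fire, 4 burn out
  ..F.TF
  ......
  ......
  ......
  ......
Step 6: 1 trees catch fire, 2 burn out
  ....F.
  ......
  ......
  ......
  ......

....F.
......
......
......
......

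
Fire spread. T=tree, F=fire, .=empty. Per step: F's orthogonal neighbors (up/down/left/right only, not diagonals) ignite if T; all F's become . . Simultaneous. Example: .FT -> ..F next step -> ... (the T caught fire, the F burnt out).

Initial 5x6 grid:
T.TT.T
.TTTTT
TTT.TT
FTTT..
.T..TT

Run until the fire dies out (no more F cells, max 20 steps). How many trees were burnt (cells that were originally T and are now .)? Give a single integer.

Step 1: +2 fires, +1 burnt (F count now 2)
Step 2: +3 fires, +2 burnt (F count now 3)
Step 3: +3 fires, +3 burnt (F count now 3)
Step 4: +1 fires, +3 burnt (F count now 1)
Step 5: +2 fires, +1 burnt (F count now 2)
Step 6: +2 fires, +2 burnt (F count now 2)
Step 7: +2 fires, +2 burnt (F count now 2)
Step 8: +2 fires, +2 burnt (F count now 2)
Step 9: +0 fires, +2 burnt (F count now 0)
Fire out after step 9
Initially T: 20, now '.': 27
Total burnt (originally-T cells now '.'): 17

Answer: 17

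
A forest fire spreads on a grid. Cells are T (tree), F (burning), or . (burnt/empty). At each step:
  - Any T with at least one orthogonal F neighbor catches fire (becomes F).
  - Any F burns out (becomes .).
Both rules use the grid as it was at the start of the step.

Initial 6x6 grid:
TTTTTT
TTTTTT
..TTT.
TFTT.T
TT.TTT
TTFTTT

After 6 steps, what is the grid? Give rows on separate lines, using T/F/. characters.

Step 1: 5 trees catch fire, 2 burn out
  TTTTTT
  TTTTTT
  ..TTT.
  F.FT.T
  TF.TTT
  TF.FTT
Step 2: 6 trees catch fire, 5 burn out
  TTTTTT
  TTTTTT
  ..FTT.
  ...F.T
  F..FTT
  F...FT
Step 3: 4 trees catch fire, 6 burn out
  TTTTTT
  TTFTTT
  ...FT.
  .....T
  ....FT
  .....F
Step 4: 5 trees catch fire, 4 burn out
  TTFTTT
  TF.FTT
  ....F.
  .....T
  .....F
  ......
Step 5: 5 trees catch fire, 5 burn out
  TF.FTT
  F...FT
  ......
  .....F
  ......
  ......
Step 6: 3 trees catch fire, 5 burn out
  F...FT
  .....F
  ......
  ......
  ......
  ......

F...FT
.....F
......
......
......
......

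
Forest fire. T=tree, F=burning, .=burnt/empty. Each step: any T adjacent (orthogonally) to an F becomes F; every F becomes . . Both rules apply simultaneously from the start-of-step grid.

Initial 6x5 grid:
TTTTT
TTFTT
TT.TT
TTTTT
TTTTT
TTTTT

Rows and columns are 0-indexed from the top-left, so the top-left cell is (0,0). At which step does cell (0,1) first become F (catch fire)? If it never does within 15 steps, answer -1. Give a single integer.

Step 1: cell (0,1)='T' (+3 fires, +1 burnt)
Step 2: cell (0,1)='F' (+6 fires, +3 burnt)
  -> target ignites at step 2
Step 3: cell (0,1)='.' (+6 fires, +6 burnt)
Step 4: cell (0,1)='.' (+5 fires, +6 burnt)
Step 5: cell (0,1)='.' (+5 fires, +5 burnt)
Step 6: cell (0,1)='.' (+3 fires, +5 burnt)
Step 7: cell (0,1)='.' (+0 fires, +3 burnt)
  fire out at step 7

2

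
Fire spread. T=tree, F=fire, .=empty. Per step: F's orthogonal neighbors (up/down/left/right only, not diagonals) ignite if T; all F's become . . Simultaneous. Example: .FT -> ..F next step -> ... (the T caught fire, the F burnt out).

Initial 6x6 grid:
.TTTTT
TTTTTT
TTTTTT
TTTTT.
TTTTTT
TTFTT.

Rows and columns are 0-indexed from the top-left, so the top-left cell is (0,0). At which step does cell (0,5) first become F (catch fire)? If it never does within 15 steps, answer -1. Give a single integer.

Step 1: cell (0,5)='T' (+3 fires, +1 burnt)
Step 2: cell (0,5)='T' (+5 fires, +3 burnt)
Step 3: cell (0,5)='T' (+5 fires, +5 burnt)
Step 4: cell (0,5)='T' (+6 fires, +5 burnt)
Step 5: cell (0,5)='T' (+5 fires, +6 burnt)
Step 6: cell (0,5)='T' (+5 fires, +5 burnt)
Step 7: cell (0,5)='T' (+2 fires, +5 burnt)
Step 8: cell (0,5)='F' (+1 fires, +2 burnt)
  -> target ignites at step 8
Step 9: cell (0,5)='.' (+0 fires, +1 burnt)
  fire out at step 9

8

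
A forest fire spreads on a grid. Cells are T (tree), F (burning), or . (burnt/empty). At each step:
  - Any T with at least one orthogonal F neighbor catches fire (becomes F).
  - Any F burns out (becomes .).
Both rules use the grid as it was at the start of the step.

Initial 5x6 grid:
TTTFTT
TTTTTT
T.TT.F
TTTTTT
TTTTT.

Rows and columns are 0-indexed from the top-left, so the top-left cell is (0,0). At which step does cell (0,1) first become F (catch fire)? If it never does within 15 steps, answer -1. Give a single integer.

Step 1: cell (0,1)='T' (+5 fires, +2 burnt)
Step 2: cell (0,1)='F' (+6 fires, +5 burnt)
  -> target ignites at step 2
Step 3: cell (0,1)='.' (+5 fires, +6 burnt)
Step 4: cell (0,1)='.' (+3 fires, +5 burnt)
Step 5: cell (0,1)='.' (+3 fires, +3 burnt)
Step 6: cell (0,1)='.' (+2 fires, +3 burnt)
Step 7: cell (0,1)='.' (+1 fires, +2 burnt)
Step 8: cell (0,1)='.' (+0 fires, +1 burnt)
  fire out at step 8

2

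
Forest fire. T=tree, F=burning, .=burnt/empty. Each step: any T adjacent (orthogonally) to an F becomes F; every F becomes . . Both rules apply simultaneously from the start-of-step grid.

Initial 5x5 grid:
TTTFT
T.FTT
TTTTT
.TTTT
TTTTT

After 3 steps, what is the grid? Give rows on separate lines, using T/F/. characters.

Step 1: 4 trees catch fire, 2 burn out
  TTF.F
  T..FT
  TTFTT
  .TTTT
  TTTTT
Step 2: 5 trees catch fire, 4 burn out
  TF...
  T...F
  TF.FT
  .TFTT
  TTTTT
Step 3: 6 trees catch fire, 5 burn out
  F....
  T....
  F...F
  .F.FT
  TTFTT

F....
T....
F...F
.F.FT
TTFTT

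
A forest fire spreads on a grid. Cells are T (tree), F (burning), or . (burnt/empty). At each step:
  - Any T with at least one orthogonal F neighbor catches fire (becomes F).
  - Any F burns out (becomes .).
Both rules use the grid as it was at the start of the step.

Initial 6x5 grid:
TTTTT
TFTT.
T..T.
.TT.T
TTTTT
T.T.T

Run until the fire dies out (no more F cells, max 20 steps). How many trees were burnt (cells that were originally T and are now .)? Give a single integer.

Answer: 10

Derivation:
Step 1: +3 fires, +1 burnt (F count now 3)
Step 2: +4 fires, +3 burnt (F count now 4)
Step 3: +2 fires, +4 burnt (F count now 2)
Step 4: +1 fires, +2 burnt (F count now 1)
Step 5: +0 fires, +1 burnt (F count now 0)
Fire out after step 5
Initially T: 21, now '.': 19
Total burnt (originally-T cells now '.'): 10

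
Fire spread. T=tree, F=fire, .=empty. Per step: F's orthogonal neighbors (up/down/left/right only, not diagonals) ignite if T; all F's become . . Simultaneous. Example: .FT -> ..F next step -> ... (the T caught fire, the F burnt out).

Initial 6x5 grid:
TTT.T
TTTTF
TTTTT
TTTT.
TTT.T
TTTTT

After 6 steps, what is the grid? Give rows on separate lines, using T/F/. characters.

Step 1: 3 trees catch fire, 1 burn out
  TTT.F
  TTTF.
  TTTTF
  TTTT.
  TTT.T
  TTTTT
Step 2: 2 trees catch fire, 3 burn out
  TTT..
  TTF..
  TTTF.
  TTTT.
  TTT.T
  TTTTT
Step 3: 4 trees catch fire, 2 burn out
  TTF..
  TF...
  TTF..
  TTTF.
  TTT.T
  TTTTT
Step 4: 4 trees catch fire, 4 burn out
  TF...
  F....
  TF...
  TTF..
  TTT.T
  TTTTT
Step 5: 4 trees catch fire, 4 burn out
  F....
  .....
  F....
  TF...
  TTF.T
  TTTTT
Step 6: 3 trees catch fire, 4 burn out
  .....
  .....
  .....
  F....
  TF..T
  TTFTT

.....
.....
.....
F....
TF..T
TTFTT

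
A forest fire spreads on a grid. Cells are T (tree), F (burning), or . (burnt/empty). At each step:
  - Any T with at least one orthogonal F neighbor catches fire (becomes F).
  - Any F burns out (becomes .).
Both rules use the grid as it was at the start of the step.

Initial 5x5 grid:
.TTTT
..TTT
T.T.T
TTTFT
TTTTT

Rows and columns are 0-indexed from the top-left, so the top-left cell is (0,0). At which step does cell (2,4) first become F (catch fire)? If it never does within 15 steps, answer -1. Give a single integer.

Step 1: cell (2,4)='T' (+3 fires, +1 burnt)
Step 2: cell (2,4)='F' (+5 fires, +3 burnt)
  -> target ignites at step 2
Step 3: cell (2,4)='.' (+4 fires, +5 burnt)
Step 4: cell (2,4)='.' (+5 fires, +4 burnt)
Step 5: cell (2,4)='.' (+2 fires, +5 burnt)
Step 6: cell (2,4)='.' (+0 fires, +2 burnt)
  fire out at step 6

2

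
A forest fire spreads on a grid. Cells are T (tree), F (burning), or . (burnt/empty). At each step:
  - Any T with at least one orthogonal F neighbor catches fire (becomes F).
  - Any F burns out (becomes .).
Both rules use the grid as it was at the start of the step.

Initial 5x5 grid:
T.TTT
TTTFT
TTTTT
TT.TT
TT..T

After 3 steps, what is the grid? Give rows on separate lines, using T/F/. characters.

Step 1: 4 trees catch fire, 1 burn out
  T.TFT
  TTF.F
  TTTFT
  TT.TT
  TT..T
Step 2: 6 trees catch fire, 4 burn out
  T.F.F
  TF...
  TTF.F
  TT.FT
  TT..T
Step 3: 3 trees catch fire, 6 burn out
  T....
  F....
  TF...
  TT..F
  TT..T

T....
F....
TF...
TT..F
TT..T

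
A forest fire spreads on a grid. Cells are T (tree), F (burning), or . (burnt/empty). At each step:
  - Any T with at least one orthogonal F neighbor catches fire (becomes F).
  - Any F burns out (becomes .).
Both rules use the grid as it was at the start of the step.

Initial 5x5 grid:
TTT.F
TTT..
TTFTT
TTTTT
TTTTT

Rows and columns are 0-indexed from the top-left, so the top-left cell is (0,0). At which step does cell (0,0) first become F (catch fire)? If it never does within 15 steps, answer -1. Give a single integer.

Step 1: cell (0,0)='T' (+4 fires, +2 burnt)
Step 2: cell (0,0)='T' (+7 fires, +4 burnt)
Step 3: cell (0,0)='T' (+6 fires, +7 burnt)
Step 4: cell (0,0)='F' (+3 fires, +6 burnt)
  -> target ignites at step 4
Step 5: cell (0,0)='.' (+0 fires, +3 burnt)
  fire out at step 5

4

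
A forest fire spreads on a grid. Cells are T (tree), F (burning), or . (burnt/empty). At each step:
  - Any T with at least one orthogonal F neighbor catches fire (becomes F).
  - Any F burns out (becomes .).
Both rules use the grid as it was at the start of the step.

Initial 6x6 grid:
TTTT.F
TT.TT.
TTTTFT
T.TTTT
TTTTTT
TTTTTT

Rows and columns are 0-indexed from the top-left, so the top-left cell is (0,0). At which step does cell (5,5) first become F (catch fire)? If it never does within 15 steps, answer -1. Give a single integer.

Step 1: cell (5,5)='T' (+4 fires, +2 burnt)
Step 2: cell (5,5)='T' (+5 fires, +4 burnt)
Step 3: cell (5,5)='T' (+6 fires, +5 burnt)
Step 4: cell (5,5)='F' (+6 fires, +6 burnt)
  -> target ignites at step 4
Step 5: cell (5,5)='.' (+5 fires, +6 burnt)
Step 6: cell (5,5)='.' (+3 fires, +5 burnt)
Step 7: cell (5,5)='.' (+1 fires, +3 burnt)
Step 8: cell (5,5)='.' (+0 fires, +1 burnt)
  fire out at step 8

4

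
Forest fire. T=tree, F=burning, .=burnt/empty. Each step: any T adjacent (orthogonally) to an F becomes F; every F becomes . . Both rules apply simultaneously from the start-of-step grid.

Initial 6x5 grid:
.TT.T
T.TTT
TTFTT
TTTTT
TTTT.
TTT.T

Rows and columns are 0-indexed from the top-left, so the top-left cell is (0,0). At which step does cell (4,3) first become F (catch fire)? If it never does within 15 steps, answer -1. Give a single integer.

Step 1: cell (4,3)='T' (+4 fires, +1 burnt)
Step 2: cell (4,3)='T' (+7 fires, +4 burnt)
Step 3: cell (4,3)='F' (+8 fires, +7 burnt)
  -> target ignites at step 3
Step 4: cell (4,3)='.' (+3 fires, +8 burnt)
Step 5: cell (4,3)='.' (+1 fires, +3 burnt)
Step 6: cell (4,3)='.' (+0 fires, +1 burnt)
  fire out at step 6

3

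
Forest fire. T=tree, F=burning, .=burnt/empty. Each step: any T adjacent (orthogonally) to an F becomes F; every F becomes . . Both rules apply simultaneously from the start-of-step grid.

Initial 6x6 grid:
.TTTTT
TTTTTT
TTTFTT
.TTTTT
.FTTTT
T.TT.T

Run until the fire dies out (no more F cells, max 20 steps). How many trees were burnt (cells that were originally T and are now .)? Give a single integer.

Answer: 28

Derivation:
Step 1: +6 fires, +2 burnt (F count now 6)
Step 2: +9 fires, +6 burnt (F count now 9)
Step 3: +8 fires, +9 burnt (F count now 8)
Step 4: +4 fires, +8 burnt (F count now 4)
Step 5: +1 fires, +4 burnt (F count now 1)
Step 6: +0 fires, +1 burnt (F count now 0)
Fire out after step 6
Initially T: 29, now '.': 35
Total burnt (originally-T cells now '.'): 28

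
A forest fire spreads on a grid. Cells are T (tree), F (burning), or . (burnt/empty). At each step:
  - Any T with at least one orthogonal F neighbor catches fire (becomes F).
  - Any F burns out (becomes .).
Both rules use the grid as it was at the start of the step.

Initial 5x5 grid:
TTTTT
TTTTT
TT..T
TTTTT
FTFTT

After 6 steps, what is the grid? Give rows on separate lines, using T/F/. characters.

Step 1: 4 trees catch fire, 2 burn out
  TTTTT
  TTTTT
  TT..T
  FTFTT
  .F.FT
Step 2: 4 trees catch fire, 4 burn out
  TTTTT
  TTTTT
  FT..T
  .F.FT
  ....F
Step 3: 3 trees catch fire, 4 burn out
  TTTTT
  FTTTT
  .F..T
  ....F
  .....
Step 4: 3 trees catch fire, 3 burn out
  FTTTT
  .FTTT
  ....F
  .....
  .....
Step 5: 3 trees catch fire, 3 burn out
  .FTTT
  ..FTF
  .....
  .....
  .....
Step 6: 3 trees catch fire, 3 burn out
  ..FTF
  ...F.
  .....
  .....
  .....

..FTF
...F.
.....
.....
.....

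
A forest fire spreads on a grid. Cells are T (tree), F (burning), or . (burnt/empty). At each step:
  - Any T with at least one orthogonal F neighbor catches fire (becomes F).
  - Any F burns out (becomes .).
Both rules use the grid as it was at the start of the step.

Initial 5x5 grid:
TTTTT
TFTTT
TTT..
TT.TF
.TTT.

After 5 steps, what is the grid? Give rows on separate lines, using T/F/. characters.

Step 1: 5 trees catch fire, 2 burn out
  TFTTT
  F.FTT
  TFT..
  TT.F.
  .TTT.
Step 2: 7 trees catch fire, 5 burn out
  F.FTT
  ...FT
  F.F..
  TF...
  .TTF.
Step 3: 5 trees catch fire, 7 burn out
  ...FT
  ....F
  .....
  F....
  .FF..
Step 4: 1 trees catch fire, 5 burn out
  ....F
  .....
  .....
  .....
  .....
Step 5: 0 trees catch fire, 1 burn out
  .....
  .....
  .....
  .....
  .....

.....
.....
.....
.....
.....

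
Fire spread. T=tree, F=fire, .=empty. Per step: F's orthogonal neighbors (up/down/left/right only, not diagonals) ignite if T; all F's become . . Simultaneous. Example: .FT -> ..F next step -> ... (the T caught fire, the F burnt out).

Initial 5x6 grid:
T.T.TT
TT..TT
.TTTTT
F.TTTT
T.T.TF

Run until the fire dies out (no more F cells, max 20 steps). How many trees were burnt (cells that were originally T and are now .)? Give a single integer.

Answer: 19

Derivation:
Step 1: +3 fires, +2 burnt (F count now 3)
Step 2: +2 fires, +3 burnt (F count now 2)
Step 3: +3 fires, +2 burnt (F count now 3)
Step 4: +4 fires, +3 burnt (F count now 4)
Step 5: +3 fires, +4 burnt (F count now 3)
Step 6: +1 fires, +3 burnt (F count now 1)
Step 7: +1 fires, +1 burnt (F count now 1)
Step 8: +1 fires, +1 burnt (F count now 1)
Step 9: +1 fires, +1 burnt (F count now 1)
Step 10: +0 fires, +1 burnt (F count now 0)
Fire out after step 10
Initially T: 20, now '.': 29
Total burnt (originally-T cells now '.'): 19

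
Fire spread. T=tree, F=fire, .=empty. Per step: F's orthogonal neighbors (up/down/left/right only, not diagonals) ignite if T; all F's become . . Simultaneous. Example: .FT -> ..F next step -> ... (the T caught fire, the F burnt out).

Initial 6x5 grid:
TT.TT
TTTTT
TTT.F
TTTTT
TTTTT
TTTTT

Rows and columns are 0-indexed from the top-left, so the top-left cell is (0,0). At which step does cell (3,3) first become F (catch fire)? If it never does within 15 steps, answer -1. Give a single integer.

Step 1: cell (3,3)='T' (+2 fires, +1 burnt)
Step 2: cell (3,3)='F' (+4 fires, +2 burnt)
  -> target ignites at step 2
Step 3: cell (3,3)='.' (+5 fires, +4 burnt)
Step 4: cell (3,3)='.' (+5 fires, +5 burnt)
Step 5: cell (3,3)='.' (+6 fires, +5 burnt)
Step 6: cell (3,3)='.' (+4 fires, +6 burnt)
Step 7: cell (3,3)='.' (+1 fires, +4 burnt)
Step 8: cell (3,3)='.' (+0 fires, +1 burnt)
  fire out at step 8

2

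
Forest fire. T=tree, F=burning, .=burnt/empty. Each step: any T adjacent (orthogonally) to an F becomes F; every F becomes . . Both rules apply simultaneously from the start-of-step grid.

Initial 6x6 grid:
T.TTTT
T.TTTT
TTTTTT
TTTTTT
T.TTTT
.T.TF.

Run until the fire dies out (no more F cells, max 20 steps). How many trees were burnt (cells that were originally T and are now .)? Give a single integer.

Answer: 28

Derivation:
Step 1: +2 fires, +1 burnt (F count now 2)
Step 2: +3 fires, +2 burnt (F count now 3)
Step 3: +4 fires, +3 burnt (F count now 4)
Step 4: +4 fires, +4 burnt (F count now 4)
Step 5: +5 fires, +4 burnt (F count now 5)
Step 6: +5 fires, +5 burnt (F count now 5)
Step 7: +3 fires, +5 burnt (F count now 3)
Step 8: +1 fires, +3 burnt (F count now 1)
Step 9: +1 fires, +1 burnt (F count now 1)
Step 10: +0 fires, +1 burnt (F count now 0)
Fire out after step 10
Initially T: 29, now '.': 35
Total burnt (originally-T cells now '.'): 28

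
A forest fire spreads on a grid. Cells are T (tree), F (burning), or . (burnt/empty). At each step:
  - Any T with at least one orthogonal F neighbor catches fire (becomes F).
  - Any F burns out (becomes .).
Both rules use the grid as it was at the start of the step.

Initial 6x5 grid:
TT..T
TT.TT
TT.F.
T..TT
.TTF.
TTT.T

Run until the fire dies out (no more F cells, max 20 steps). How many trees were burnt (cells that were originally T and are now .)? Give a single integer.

Step 1: +3 fires, +2 burnt (F count now 3)
Step 2: +4 fires, +3 burnt (F count now 4)
Step 3: +2 fires, +4 burnt (F count now 2)
Step 4: +1 fires, +2 burnt (F count now 1)
Step 5: +0 fires, +1 burnt (F count now 0)
Fire out after step 5
Initially T: 18, now '.': 22
Total burnt (originally-T cells now '.'): 10

Answer: 10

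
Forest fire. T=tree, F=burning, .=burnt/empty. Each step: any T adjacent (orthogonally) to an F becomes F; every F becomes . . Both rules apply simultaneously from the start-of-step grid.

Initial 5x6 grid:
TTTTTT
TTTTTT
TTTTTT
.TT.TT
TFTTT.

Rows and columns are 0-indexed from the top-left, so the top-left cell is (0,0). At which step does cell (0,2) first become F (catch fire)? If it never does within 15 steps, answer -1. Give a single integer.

Step 1: cell (0,2)='T' (+3 fires, +1 burnt)
Step 2: cell (0,2)='T' (+3 fires, +3 burnt)
Step 3: cell (0,2)='T' (+4 fires, +3 burnt)
Step 4: cell (0,2)='T' (+5 fires, +4 burnt)
Step 5: cell (0,2)='F' (+5 fires, +5 burnt)
  -> target ignites at step 5
Step 6: cell (0,2)='.' (+3 fires, +5 burnt)
Step 7: cell (0,2)='.' (+2 fires, +3 burnt)
Step 8: cell (0,2)='.' (+1 fires, +2 burnt)
Step 9: cell (0,2)='.' (+0 fires, +1 burnt)
  fire out at step 9

5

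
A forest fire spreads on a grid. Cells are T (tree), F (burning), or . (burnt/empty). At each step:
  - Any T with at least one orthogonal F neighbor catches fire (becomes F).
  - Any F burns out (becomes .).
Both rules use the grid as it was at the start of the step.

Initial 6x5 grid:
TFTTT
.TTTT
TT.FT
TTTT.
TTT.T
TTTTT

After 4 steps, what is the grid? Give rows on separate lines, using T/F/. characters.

Step 1: 6 trees catch fire, 2 burn out
  F.FTT
  .FTFT
  TT..F
  TTTF.
  TTT.T
  TTTTT
Step 2: 5 trees catch fire, 6 burn out
  ...FT
  ..F.F
  TF...
  TTF..
  TTT.T
  TTTTT
Step 3: 4 trees catch fire, 5 burn out
  ....F
  .....
  F....
  TF...
  TTF.T
  TTTTT
Step 4: 3 trees catch fire, 4 burn out
  .....
  .....
  .....
  F....
  TF..T
  TTFTT

.....
.....
.....
F....
TF..T
TTFTT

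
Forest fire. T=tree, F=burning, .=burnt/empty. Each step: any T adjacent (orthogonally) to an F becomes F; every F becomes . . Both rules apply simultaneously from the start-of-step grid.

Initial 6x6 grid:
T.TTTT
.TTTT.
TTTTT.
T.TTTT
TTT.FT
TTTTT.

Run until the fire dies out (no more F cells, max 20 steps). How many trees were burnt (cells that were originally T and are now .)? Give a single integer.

Step 1: +3 fires, +1 burnt (F count now 3)
Step 2: +4 fires, +3 burnt (F count now 4)
Step 3: +4 fires, +4 burnt (F count now 4)
Step 4: +5 fires, +4 burnt (F count now 5)
Step 5: +6 fires, +5 burnt (F count now 6)
Step 6: +4 fires, +6 burnt (F count now 4)
Step 7: +1 fires, +4 burnt (F count now 1)
Step 8: +0 fires, +1 burnt (F count now 0)
Fire out after step 8
Initially T: 28, now '.': 35
Total burnt (originally-T cells now '.'): 27

Answer: 27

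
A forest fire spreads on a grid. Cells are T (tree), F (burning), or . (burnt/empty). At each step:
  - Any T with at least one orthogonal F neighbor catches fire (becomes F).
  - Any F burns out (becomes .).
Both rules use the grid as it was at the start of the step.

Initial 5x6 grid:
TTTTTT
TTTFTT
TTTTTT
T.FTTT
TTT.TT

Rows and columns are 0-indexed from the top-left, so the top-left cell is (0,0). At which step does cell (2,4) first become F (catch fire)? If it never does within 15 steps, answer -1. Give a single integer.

Step 1: cell (2,4)='T' (+7 fires, +2 burnt)
Step 2: cell (2,4)='F' (+8 fires, +7 burnt)
  -> target ignites at step 2
Step 3: cell (2,4)='.' (+8 fires, +8 burnt)
Step 4: cell (2,4)='.' (+3 fires, +8 burnt)
Step 5: cell (2,4)='.' (+0 fires, +3 burnt)
  fire out at step 5

2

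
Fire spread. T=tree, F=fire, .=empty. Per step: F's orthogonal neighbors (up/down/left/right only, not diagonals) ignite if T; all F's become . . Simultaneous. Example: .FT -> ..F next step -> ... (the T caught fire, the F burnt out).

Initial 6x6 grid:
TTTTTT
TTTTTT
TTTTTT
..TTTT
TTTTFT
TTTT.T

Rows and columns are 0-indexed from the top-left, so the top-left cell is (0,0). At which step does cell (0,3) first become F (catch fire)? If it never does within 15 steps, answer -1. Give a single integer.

Step 1: cell (0,3)='T' (+3 fires, +1 burnt)
Step 2: cell (0,3)='T' (+6 fires, +3 burnt)
Step 3: cell (0,3)='T' (+6 fires, +6 burnt)
Step 4: cell (0,3)='T' (+6 fires, +6 burnt)
Step 5: cell (0,3)='F' (+5 fires, +6 burnt)
  -> target ignites at step 5
Step 6: cell (0,3)='.' (+3 fires, +5 burnt)
Step 7: cell (0,3)='.' (+2 fires, +3 burnt)
Step 8: cell (0,3)='.' (+1 fires, +2 burnt)
Step 9: cell (0,3)='.' (+0 fires, +1 burnt)
  fire out at step 9

5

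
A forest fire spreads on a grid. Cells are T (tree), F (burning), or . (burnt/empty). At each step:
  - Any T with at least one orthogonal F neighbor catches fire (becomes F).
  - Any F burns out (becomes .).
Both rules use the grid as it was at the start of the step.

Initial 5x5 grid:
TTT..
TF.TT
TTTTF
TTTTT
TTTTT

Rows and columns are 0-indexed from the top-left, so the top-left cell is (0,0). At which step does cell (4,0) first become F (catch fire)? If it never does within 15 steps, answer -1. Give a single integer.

Step 1: cell (4,0)='T' (+6 fires, +2 burnt)
Step 2: cell (4,0)='T' (+8 fires, +6 burnt)
Step 3: cell (4,0)='T' (+4 fires, +8 burnt)
Step 4: cell (4,0)='F' (+2 fires, +4 burnt)
  -> target ignites at step 4
Step 5: cell (4,0)='.' (+0 fires, +2 burnt)
  fire out at step 5

4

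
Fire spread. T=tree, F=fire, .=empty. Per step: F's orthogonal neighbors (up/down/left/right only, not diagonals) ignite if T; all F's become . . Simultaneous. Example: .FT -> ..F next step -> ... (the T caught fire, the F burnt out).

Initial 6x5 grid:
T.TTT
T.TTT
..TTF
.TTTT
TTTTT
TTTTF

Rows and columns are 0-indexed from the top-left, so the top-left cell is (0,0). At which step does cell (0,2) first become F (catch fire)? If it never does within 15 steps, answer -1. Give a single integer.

Step 1: cell (0,2)='T' (+5 fires, +2 burnt)
Step 2: cell (0,2)='T' (+6 fires, +5 burnt)
Step 3: cell (0,2)='T' (+5 fires, +6 burnt)
Step 4: cell (0,2)='F' (+4 fires, +5 burnt)
  -> target ignites at step 4
Step 5: cell (0,2)='.' (+1 fires, +4 burnt)
Step 6: cell (0,2)='.' (+0 fires, +1 burnt)
  fire out at step 6

4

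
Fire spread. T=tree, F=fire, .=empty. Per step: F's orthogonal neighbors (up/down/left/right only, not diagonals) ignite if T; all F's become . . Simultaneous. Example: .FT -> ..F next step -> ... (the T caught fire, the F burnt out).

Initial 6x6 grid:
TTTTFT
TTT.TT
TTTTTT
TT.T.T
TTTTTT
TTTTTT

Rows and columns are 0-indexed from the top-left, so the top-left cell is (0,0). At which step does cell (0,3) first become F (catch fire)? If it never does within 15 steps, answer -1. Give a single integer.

Step 1: cell (0,3)='F' (+3 fires, +1 burnt)
  -> target ignites at step 1
Step 2: cell (0,3)='.' (+3 fires, +3 burnt)
Step 3: cell (0,3)='.' (+4 fires, +3 burnt)
Step 4: cell (0,3)='.' (+5 fires, +4 burnt)
Step 5: cell (0,3)='.' (+4 fires, +5 burnt)
Step 6: cell (0,3)='.' (+6 fires, +4 burnt)
Step 7: cell (0,3)='.' (+4 fires, +6 burnt)
Step 8: cell (0,3)='.' (+2 fires, +4 burnt)
Step 9: cell (0,3)='.' (+1 fires, +2 burnt)
Step 10: cell (0,3)='.' (+0 fires, +1 burnt)
  fire out at step 10

1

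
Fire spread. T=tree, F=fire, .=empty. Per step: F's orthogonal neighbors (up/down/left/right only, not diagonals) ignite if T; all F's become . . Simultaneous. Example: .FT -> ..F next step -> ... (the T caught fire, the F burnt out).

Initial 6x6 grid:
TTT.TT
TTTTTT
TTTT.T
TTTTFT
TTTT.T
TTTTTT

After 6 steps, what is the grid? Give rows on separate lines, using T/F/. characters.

Step 1: 2 trees catch fire, 1 burn out
  TTT.TT
  TTTTTT
  TTTT.T
  TTTF.F
  TTTT.T
  TTTTTT
Step 2: 5 trees catch fire, 2 burn out
  TTT.TT
  TTTTTT
  TTTF.F
  TTF...
  TTTF.F
  TTTTTT
Step 3: 7 trees catch fire, 5 burn out
  TTT.TT
  TTTFTF
  TTF...
  TF....
  TTF...
  TTTFTF
Step 4: 8 trees catch fire, 7 burn out
  TTT.TF
  TTF.F.
  TF....
  F.....
  TF....
  TTF.F.
Step 5: 6 trees catch fire, 8 burn out
  TTF.F.
  TF....
  F.....
  ......
  F.....
  TF....
Step 6: 3 trees catch fire, 6 burn out
  TF....
  F.....
  ......
  ......
  ......
  F.....

TF....
F.....
......
......
......
F.....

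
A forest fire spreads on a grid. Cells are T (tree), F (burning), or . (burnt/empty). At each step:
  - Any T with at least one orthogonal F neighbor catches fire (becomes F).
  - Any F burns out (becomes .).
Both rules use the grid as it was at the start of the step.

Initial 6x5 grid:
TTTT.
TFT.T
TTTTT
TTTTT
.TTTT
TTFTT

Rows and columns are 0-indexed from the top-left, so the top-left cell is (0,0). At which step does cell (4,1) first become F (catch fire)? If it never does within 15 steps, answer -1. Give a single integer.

Step 1: cell (4,1)='T' (+7 fires, +2 burnt)
Step 2: cell (4,1)='F' (+10 fires, +7 burnt)
  -> target ignites at step 2
Step 3: cell (4,1)='.' (+5 fires, +10 burnt)
Step 4: cell (4,1)='.' (+2 fires, +5 burnt)
Step 5: cell (4,1)='.' (+1 fires, +2 burnt)
Step 6: cell (4,1)='.' (+0 fires, +1 burnt)
  fire out at step 6

2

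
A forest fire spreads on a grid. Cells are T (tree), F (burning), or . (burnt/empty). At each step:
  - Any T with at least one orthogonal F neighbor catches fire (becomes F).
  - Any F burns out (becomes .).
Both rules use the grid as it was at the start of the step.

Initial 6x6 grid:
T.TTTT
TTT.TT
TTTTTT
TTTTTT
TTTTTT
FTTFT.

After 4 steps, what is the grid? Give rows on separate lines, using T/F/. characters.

Step 1: 5 trees catch fire, 2 burn out
  T.TTTT
  TTT.TT
  TTTTTT
  TTTTTT
  FTTFTT
  .FF.F.
Step 2: 5 trees catch fire, 5 burn out
  T.TTTT
  TTT.TT
  TTTTTT
  FTTFTT
  .FF.FT
  ......
Step 3: 6 trees catch fire, 5 burn out
  T.TTTT
  TTT.TT
  FTTFTT
  .FF.FT
  .....F
  ......
Step 4: 5 trees catch fire, 6 burn out
  T.TTTT
  FTT.TT
  .FF.FT
  .....F
  ......
  ......

T.TTTT
FTT.TT
.FF.FT
.....F
......
......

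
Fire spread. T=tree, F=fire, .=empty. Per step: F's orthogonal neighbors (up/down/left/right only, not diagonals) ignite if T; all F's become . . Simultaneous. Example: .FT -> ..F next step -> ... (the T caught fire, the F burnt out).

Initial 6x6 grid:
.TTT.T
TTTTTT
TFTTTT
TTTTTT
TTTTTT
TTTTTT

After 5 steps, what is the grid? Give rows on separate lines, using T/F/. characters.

Step 1: 4 trees catch fire, 1 burn out
  .TTT.T
  TFTTTT
  F.FTTT
  TFTTTT
  TTTTTT
  TTTTTT
Step 2: 7 trees catch fire, 4 burn out
  .FTT.T
  F.FTTT
  ...FTT
  F.FTTT
  TFTTTT
  TTTTTT
Step 3: 7 trees catch fire, 7 burn out
  ..FT.T
  ...FTT
  ....FT
  ...FTT
  F.FTTT
  TFTTTT
Step 4: 7 trees catch fire, 7 burn out
  ...F.T
  ....FT
  .....F
  ....FT
  ...FTT
  F.FTTT
Step 5: 4 trees catch fire, 7 burn out
  .....T
  .....F
  ......
  .....F
  ....FT
  ...FTT

.....T
.....F
......
.....F
....FT
...FTT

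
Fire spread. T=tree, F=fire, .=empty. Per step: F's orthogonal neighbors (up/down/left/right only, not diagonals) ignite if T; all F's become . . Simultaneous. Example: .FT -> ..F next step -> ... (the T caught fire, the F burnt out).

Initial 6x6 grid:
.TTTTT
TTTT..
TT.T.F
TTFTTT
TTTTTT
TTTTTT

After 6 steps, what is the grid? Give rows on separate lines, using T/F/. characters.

Step 1: 4 trees catch fire, 2 burn out
  .TTTTT
  TTTT..
  TT.T..
  TF.FTF
  TTFTTT
  TTTTTT
Step 2: 8 trees catch fire, 4 burn out
  .TTTTT
  TTTT..
  TF.F..
  F...F.
  TF.FTF
  TTFTTT
Step 3: 8 trees catch fire, 8 burn out
  .TTTTT
  TFTF..
  F.....
  ......
  F...F.
  TF.FTF
Step 4: 6 trees catch fire, 8 burn out
  .FTFTT
  F.F...
  ......
  ......
  ......
  F...F.
Step 5: 2 trees catch fire, 6 burn out
  ..F.FT
  ......
  ......
  ......
  ......
  ......
Step 6: 1 trees catch fire, 2 burn out
  .....F
  ......
  ......
  ......
  ......
  ......

.....F
......
......
......
......
......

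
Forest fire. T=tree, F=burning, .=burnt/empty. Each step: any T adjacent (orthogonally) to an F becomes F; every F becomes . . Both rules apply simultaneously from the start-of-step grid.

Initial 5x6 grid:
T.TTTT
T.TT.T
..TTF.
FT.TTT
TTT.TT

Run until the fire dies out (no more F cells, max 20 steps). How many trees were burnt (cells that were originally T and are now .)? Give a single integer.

Answer: 18

Derivation:
Step 1: +4 fires, +2 burnt (F count now 4)
Step 2: +6 fires, +4 burnt (F count now 6)
Step 3: +4 fires, +6 burnt (F count now 4)
Step 4: +2 fires, +4 burnt (F count now 2)
Step 5: +1 fires, +2 burnt (F count now 1)
Step 6: +1 fires, +1 burnt (F count now 1)
Step 7: +0 fires, +1 burnt (F count now 0)
Fire out after step 7
Initially T: 20, now '.': 28
Total burnt (originally-T cells now '.'): 18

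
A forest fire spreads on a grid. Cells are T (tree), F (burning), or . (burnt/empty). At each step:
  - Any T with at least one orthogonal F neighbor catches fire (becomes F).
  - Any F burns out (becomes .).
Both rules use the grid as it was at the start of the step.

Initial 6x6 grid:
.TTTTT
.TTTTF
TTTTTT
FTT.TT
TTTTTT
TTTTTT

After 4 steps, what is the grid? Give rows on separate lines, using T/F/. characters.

Step 1: 6 trees catch fire, 2 burn out
  .TTTTF
  .TTTF.
  FTTTTF
  .FT.TT
  FTTTTT
  TTTTTT
Step 2: 8 trees catch fire, 6 burn out
  .TTTF.
  .TTF..
  .FTTF.
  ..F.TF
  .FTTTT
  FTTTTT
Step 3: 9 trees catch fire, 8 burn out
  .TTF..
  .FF...
  ..FF..
  ....F.
  ..FTTF
  .FTTTT
Step 4: 6 trees catch fire, 9 burn out
  .FF...
  ......
  ......
  ......
  ...FF.
  ..FTTF

.FF...
......
......
......
...FF.
..FTTF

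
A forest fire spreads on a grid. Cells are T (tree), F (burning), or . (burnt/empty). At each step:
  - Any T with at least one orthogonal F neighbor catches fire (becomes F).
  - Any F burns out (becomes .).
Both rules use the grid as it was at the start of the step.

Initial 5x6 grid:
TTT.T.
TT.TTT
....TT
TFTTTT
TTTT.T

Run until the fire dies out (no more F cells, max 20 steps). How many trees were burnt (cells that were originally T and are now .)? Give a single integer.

Answer: 16

Derivation:
Step 1: +3 fires, +1 burnt (F count now 3)
Step 2: +3 fires, +3 burnt (F count now 3)
Step 3: +2 fires, +3 burnt (F count now 2)
Step 4: +2 fires, +2 burnt (F count now 2)
Step 5: +3 fires, +2 burnt (F count now 3)
Step 6: +3 fires, +3 burnt (F count now 3)
Step 7: +0 fires, +3 burnt (F count now 0)
Fire out after step 7
Initially T: 21, now '.': 25
Total burnt (originally-T cells now '.'): 16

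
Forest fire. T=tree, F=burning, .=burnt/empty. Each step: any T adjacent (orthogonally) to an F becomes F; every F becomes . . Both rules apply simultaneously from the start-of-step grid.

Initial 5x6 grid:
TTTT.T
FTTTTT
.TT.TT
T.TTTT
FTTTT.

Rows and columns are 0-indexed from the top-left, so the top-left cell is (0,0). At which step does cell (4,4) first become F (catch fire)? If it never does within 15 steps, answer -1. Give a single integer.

Step 1: cell (4,4)='T' (+4 fires, +2 burnt)
Step 2: cell (4,4)='T' (+4 fires, +4 burnt)
Step 3: cell (4,4)='T' (+5 fires, +4 burnt)
Step 4: cell (4,4)='F' (+4 fires, +5 burnt)
  -> target ignites at step 4
Step 5: cell (4,4)='.' (+3 fires, +4 burnt)
Step 6: cell (4,4)='.' (+3 fires, +3 burnt)
Step 7: cell (4,4)='.' (+0 fires, +3 burnt)
  fire out at step 7

4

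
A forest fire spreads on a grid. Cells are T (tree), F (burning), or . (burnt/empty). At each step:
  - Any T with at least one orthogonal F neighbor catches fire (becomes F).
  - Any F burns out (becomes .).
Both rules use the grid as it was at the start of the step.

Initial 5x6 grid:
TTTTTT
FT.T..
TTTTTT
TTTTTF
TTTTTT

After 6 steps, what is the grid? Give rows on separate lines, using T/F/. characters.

Step 1: 6 trees catch fire, 2 burn out
  FTTTTT
  .F.T..
  FTTTTF
  TTTTF.
  TTTTTF
Step 2: 6 trees catch fire, 6 burn out
  .FTTTT
  ...T..
  .FTTF.
  FTTF..
  TTTTF.
Step 3: 7 trees catch fire, 6 burn out
  ..FTTT
  ...T..
  ..FF..
  .FF...
  FTTF..
Step 4: 4 trees catch fire, 7 burn out
  ...FTT
  ...F..
  ......
  ......
  .FF...
Step 5: 1 trees catch fire, 4 burn out
  ....FT
  ......
  ......
  ......
  ......
Step 6: 1 trees catch fire, 1 burn out
  .....F
  ......
  ......
  ......
  ......

.....F
......
......
......
......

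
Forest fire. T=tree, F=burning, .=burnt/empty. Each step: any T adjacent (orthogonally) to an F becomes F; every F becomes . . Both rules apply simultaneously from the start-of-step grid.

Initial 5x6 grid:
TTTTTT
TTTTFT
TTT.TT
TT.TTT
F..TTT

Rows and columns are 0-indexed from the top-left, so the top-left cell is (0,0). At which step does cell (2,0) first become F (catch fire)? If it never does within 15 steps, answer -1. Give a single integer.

Step 1: cell (2,0)='T' (+5 fires, +2 burnt)
Step 2: cell (2,0)='F' (+7 fires, +5 burnt)
  -> target ignites at step 2
Step 3: cell (2,0)='.' (+8 fires, +7 burnt)
Step 4: cell (2,0)='.' (+4 fires, +8 burnt)
Step 5: cell (2,0)='.' (+0 fires, +4 burnt)
  fire out at step 5

2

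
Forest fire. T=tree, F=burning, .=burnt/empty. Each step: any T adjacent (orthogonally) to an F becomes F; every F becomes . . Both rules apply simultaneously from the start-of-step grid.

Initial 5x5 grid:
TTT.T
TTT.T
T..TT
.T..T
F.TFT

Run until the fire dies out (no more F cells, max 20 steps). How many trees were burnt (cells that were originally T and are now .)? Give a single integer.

Step 1: +2 fires, +2 burnt (F count now 2)
Step 2: +1 fires, +2 burnt (F count now 1)
Step 3: +1 fires, +1 burnt (F count now 1)
Step 4: +2 fires, +1 burnt (F count now 2)
Step 5: +1 fires, +2 burnt (F count now 1)
Step 6: +0 fires, +1 burnt (F count now 0)
Fire out after step 6
Initially T: 15, now '.': 17
Total burnt (originally-T cells now '.'): 7

Answer: 7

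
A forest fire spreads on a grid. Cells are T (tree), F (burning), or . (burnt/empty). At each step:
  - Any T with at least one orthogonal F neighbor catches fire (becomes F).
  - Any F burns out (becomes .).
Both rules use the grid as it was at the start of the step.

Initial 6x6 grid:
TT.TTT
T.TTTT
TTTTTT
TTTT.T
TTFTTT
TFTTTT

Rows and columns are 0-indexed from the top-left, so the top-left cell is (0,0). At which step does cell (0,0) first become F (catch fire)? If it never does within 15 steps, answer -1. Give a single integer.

Step 1: cell (0,0)='T' (+5 fires, +2 burnt)
Step 2: cell (0,0)='T' (+6 fires, +5 burnt)
Step 3: cell (0,0)='T' (+6 fires, +6 burnt)
Step 4: cell (0,0)='T' (+5 fires, +6 burnt)
Step 5: cell (0,0)='T' (+4 fires, +5 burnt)
Step 6: cell (0,0)='F' (+3 fires, +4 burnt)
  -> target ignites at step 6
Step 7: cell (0,0)='.' (+2 fires, +3 burnt)
Step 8: cell (0,0)='.' (+0 fires, +2 burnt)
  fire out at step 8

6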